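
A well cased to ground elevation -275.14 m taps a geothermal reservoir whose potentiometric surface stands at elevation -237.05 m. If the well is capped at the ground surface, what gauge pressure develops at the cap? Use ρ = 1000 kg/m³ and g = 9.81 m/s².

P ≈ 374 kPa

Head above the cap: Δh = -237.05 − (-275.14) = 38.09 m.
P = ρgΔh = 1000 × 9.81 × 38.09 = 373663 Pa ≈ 374 kPa.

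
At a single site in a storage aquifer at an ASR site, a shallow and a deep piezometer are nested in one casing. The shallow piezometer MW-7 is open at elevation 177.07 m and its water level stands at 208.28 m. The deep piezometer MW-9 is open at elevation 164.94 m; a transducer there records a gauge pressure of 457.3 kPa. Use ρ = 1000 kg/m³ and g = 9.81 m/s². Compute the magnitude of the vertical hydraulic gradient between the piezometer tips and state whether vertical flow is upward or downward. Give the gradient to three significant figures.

|i_v| ≈ 0.270; vertical flow is upward

Total head at MW-7: h = 208.28 m (water level in the standpipe).
Pressure head at MW-9: ψ = P/(ρg) = 457.3×1000 / (1000 × 9.81) = 46.62 m.
Total head at MW-9: h = z + ψ = 164.94 + 46.62 = 211.56 m.
Δh = h(MW-7) − h(MW-9) = 208.28 − 211.56 = -3.28 m.
Vertical separation Δz = 177.07 − 164.94 = 12.13 m.
|i_v| = |Δh| / Δz = 3.28 / 12.13 = 0.270.
Head is higher in the deep piezometer, so vertical flow is upward (discharge condition).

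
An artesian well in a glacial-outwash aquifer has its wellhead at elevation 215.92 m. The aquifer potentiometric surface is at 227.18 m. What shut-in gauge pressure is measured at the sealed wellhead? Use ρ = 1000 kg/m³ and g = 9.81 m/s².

Head above the cap: Δh = 227.18 − 215.92 = 11.26 m.
P = ρgΔh = 1000 × 9.81 × 11.26 = 110461 Pa ≈ 110 kPa.

P ≈ 110 kPa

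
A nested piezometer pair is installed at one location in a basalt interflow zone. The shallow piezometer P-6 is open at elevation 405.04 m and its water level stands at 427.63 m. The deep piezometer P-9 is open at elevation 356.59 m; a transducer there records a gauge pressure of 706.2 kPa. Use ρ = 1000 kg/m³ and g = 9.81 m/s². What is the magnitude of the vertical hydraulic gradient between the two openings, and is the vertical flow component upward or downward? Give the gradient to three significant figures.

|i_v| ≈ 0.0196; vertical flow is upward

Total head at P-6: h = 427.63 m (water level in the standpipe).
Pressure head at P-9: ψ = P/(ρg) = 706.2×1000 / (1000 × 9.81) = 71.99 m.
Total head at P-9: h = z + ψ = 356.59 + 71.99 = 428.58 m.
Δh = h(P-6) − h(P-9) = 427.63 − 428.58 = -0.95 m.
Vertical separation Δz = 405.04 − 356.59 = 48.45 m.
|i_v| = |Δh| / Δz = 0.95 / 48.45 = 0.0196.
Head is higher in the deep piezometer, so vertical flow is upward (discharge condition).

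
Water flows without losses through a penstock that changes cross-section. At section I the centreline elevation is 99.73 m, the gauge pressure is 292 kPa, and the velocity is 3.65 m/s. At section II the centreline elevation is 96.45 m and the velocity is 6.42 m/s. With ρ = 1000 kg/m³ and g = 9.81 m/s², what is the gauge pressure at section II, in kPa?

P₂ ≈ 310 kPa

Pressure head at I: ψ₁ = P₁/(ρg) = 292×1000 / (1000 × 9.81) = 29.77 m.
Velocity heads: v₁²/2g = 3.65²/19.62 = 0.679 m; v₂²/2g = 6.42²/19.62 = 2.101 m.
Total head H = z₁ + ψ₁ + v₁²/2g = 99.73 + 29.77 + 0.679 = 130.18 m.
ψ₂ = H − z₂ − v₂²/2g = 130.18 − 96.45 − 2.101 = 31.63 m.
P₂ = ρgψ₂ = 1000 × 9.81 × 31.63 ≈ 310 kPa.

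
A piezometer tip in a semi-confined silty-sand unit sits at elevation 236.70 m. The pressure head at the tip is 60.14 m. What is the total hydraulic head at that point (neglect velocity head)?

h = z + ψ = 236.70 + 60.14 = 296.84 m.

h ≈ 296.84 m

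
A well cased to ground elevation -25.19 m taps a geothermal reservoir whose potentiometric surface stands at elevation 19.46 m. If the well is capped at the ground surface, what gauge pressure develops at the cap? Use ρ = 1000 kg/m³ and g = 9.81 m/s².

P ≈ 438 kPa

Head above the cap: Δh = 19.46 − (-25.19) = 44.65 m.
P = ρgΔh = 1000 × 9.81 × 44.65 = 438016 Pa ≈ 438 kPa.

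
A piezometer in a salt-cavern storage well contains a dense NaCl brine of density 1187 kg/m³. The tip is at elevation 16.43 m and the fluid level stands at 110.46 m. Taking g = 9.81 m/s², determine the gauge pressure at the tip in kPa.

P ≈ 1090 kPa

Pressure head ψ = h − z = 110.46 − 16.43 = 94.03 m.
P = ρgψ = 1187 × 9.81 × 94.03 = 1094930 Pa ≈ 1090 kPa.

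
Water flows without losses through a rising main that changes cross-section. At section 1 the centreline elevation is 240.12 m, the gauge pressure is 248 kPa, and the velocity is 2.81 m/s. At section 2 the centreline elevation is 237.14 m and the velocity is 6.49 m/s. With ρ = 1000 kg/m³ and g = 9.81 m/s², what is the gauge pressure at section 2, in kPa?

Pressure head at 1: ψ₁ = P₁/(ρg) = 248×1000 / (1000 × 9.81) = 25.28 m.
Velocity heads: v₁²/2g = 2.81²/19.62 = 0.402 m; v₂²/2g = 6.49²/19.62 = 2.147 m.
Total head H = z₁ + ψ₁ + v₁²/2g = 240.12 + 25.28 + 0.402 = 265.80 m.
ψ₂ = H − z₂ − v₂²/2g = 265.80 − 237.14 − 2.147 = 26.51 m.
P₂ = ρgψ₂ = 1000 × 9.81 × 26.51 ≈ 260 kPa.

P₂ ≈ 260 kPa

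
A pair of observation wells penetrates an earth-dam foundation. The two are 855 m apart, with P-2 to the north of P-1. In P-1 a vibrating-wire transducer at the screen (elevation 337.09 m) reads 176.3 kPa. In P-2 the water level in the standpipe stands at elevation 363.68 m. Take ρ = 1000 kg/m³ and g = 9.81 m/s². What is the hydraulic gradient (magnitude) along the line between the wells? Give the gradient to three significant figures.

Pressure head at P-1: ψ = P/(ρg) = 176.3×1000 / (1000 × 9.81) = 17.97 m.
Total head at P-1: h = z + ψ = 337.09 + 17.97 = 355.06 m.
Total head at P-2: h = 363.68 m (water level in the piezometer is the total head).
Head difference: h(P-1) − h(P-2) = 355.06 − 363.68 = -8.62 m.
Hydraulic gradient: i = |Δh| / L = 8.62 / 855 = 0.0101.

i ≈ 0.0101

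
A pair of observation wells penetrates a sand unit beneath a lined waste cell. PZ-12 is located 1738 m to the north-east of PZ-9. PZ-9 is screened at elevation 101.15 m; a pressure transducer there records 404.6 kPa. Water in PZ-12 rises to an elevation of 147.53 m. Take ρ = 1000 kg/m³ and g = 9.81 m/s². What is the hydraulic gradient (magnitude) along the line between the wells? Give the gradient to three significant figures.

i ≈ 0.00296

Pressure head at PZ-9: ψ = P/(ρg) = 404.6×1000 / (1000 × 9.81) = 41.24 m.
Total head at PZ-9: h = z + ψ = 101.15 + 41.24 = 142.39 m.
Total head at PZ-12: h = 147.53 m (water level in the piezometer is the total head).
Head difference: h(PZ-9) − h(PZ-12) = 142.39 − 147.53 = -5.14 m.
Hydraulic gradient: i = |Δh| / L = 5.14 / 1738 = 0.00296.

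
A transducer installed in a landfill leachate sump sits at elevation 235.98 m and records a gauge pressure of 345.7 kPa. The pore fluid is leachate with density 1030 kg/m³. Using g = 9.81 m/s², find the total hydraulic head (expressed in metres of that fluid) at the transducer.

h ≈ 270.19 m

ψ = P/(ρg) = 345.7×1000 / (1030 × 9.81) = 34.21 m.
h = z + ψ = 235.98 + 34.21 = 270.19 m.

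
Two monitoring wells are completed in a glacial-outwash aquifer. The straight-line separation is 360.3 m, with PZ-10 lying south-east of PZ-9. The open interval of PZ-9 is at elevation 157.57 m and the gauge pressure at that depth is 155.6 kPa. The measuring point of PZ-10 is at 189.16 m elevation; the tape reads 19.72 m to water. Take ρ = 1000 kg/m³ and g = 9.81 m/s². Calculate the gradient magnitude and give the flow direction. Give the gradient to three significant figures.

i ≈ 0.0111; groundwater flows toward the south-east

Pressure head at PZ-9: ψ = P/(ρg) = 155.6×1000 / (1000 × 9.81) = 15.86 m.
Total head at PZ-9: h = z + ψ = 157.57 + 15.86 = 173.43 m.
Total head at PZ-10: h = 189.16 − 19.72 = 169.44 m.
Head difference: h(PZ-9) − h(PZ-10) = 173.43 − 169.44 = 3.99 m.
Hydraulic gradient: i = |Δh| / L = 3.99 / 360.3 = 0.0111.
Flow is from higher to lower head: from PZ-9 toward PZ-10, i.e. toward the south-east.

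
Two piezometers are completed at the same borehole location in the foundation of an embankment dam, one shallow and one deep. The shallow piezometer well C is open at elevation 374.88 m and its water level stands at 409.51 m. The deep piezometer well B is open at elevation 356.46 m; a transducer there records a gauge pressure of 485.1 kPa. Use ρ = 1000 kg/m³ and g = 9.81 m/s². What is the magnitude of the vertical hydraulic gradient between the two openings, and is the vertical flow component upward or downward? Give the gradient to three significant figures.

Total head at well C: h = 409.51 m (water level in the standpipe).
Pressure head at well B: ψ = P/(ρg) = 485.1×1000 / (1000 × 9.81) = 49.45 m.
Total head at well B: h = z + ψ = 356.46 + 49.45 = 405.91 m.
Δh = h(well C) − h(well B) = 409.51 − 405.91 = 3.60 m.
Vertical separation Δz = 374.88 − 356.46 = 18.42 m.
|i_v| = |Δh| / Δz = 3.60 / 18.42 = 0.195.
Head is higher in the shallow piezometer, so vertical flow is downward (recharge condition).

|i_v| ≈ 0.195; vertical flow is downward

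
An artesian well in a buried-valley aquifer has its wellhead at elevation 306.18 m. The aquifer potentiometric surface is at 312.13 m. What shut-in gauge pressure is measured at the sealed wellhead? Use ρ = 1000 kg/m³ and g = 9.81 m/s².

P ≈ 58.4 kPa

Head above the cap: Δh = 312.13 − 306.18 = 5.95 m.
P = ρgΔh = 1000 × 9.81 × 5.95 = 58370 Pa ≈ 58.4 kPa.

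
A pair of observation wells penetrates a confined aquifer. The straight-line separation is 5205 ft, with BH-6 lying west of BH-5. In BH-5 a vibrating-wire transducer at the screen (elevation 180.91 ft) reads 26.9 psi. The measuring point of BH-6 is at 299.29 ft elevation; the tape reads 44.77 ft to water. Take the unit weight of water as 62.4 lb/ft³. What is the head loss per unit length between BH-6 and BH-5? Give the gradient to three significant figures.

Pressure head at BH-5: ψ = 144·P/γ = 144 × 26.9 / 62.4 = 62.08 ft.
Total head at BH-5: h = z + ψ = 180.91 + 62.08 = 242.99 ft.
Total head at BH-6: h = 299.29 − 44.77 = 254.52 ft.
Head difference: h(BH-5) − h(BH-6) = 242.99 − 254.52 = -11.53 ft.
Hydraulic gradient: i = |Δh| / L = 11.53 / 5205 = 0.00222.

i ≈ 0.00222 ft/ft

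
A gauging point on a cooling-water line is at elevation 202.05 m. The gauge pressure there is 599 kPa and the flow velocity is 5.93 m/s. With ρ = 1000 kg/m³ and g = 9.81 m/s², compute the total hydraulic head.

h ≈ 264.90 m

Pressure head ψ = P/(ρg) = 599×1000 / (1000 × 9.81) = 61.06 m.
Velocity head = v²/(2g) = 5.93² / (2 × 9.81) = 1.792 m.
h = z + ψ + v²/(2g) = 202.05 + 61.06 + 1.792 = 264.90 m.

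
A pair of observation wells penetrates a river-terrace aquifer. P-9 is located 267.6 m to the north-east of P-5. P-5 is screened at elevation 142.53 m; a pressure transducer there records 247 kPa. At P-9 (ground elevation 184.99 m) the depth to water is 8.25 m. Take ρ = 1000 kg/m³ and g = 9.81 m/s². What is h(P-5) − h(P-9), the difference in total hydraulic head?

Δh ≈ -9.03 m

Pressure head at P-5: ψ = P/(ρg) = 247×1000 / (1000 × 9.81) = 25.18 m.
Total head at P-5: h = z + ψ = 142.53 + 25.18 = 167.71 m.
Total head at P-9: h = 184.99 − 8.25 = 176.74 m.
Head difference: h(P-5) − h(P-9) = 167.71 − 176.74 = -9.03 m.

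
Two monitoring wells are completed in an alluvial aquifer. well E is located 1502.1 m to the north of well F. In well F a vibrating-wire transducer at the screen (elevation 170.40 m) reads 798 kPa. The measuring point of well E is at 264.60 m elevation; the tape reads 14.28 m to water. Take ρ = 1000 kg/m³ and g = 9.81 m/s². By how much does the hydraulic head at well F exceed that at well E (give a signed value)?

Pressure head at well F: ψ = P/(ρg) = 798×1000 / (1000 × 9.81) = 81.35 m.
Total head at well F: h = z + ψ = 170.40 + 81.35 = 251.75 m.
Total head at well E: h = 264.60 − 14.28 = 250.32 m.
Head difference: h(well F) − h(well E) = 251.75 − 250.32 = 1.43 m.

Δh ≈ 1.43 m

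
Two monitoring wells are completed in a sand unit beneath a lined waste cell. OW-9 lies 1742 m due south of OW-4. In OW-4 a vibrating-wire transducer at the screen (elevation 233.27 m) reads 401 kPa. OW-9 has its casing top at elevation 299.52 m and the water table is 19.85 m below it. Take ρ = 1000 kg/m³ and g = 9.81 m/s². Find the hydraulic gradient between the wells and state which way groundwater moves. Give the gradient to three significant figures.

Pressure head at OW-4: ψ = P/(ρg) = 401×1000 / (1000 × 9.81) = 40.88 m.
Total head at OW-4: h = z + ψ = 233.27 + 40.88 = 274.15 m.
Total head at OW-9: h = 299.52 − 19.85 = 279.67 m.
Head difference: h(OW-4) − h(OW-9) = 274.15 − 279.67 = -5.52 m.
Hydraulic gradient: i = |Δh| / L = 5.52 / 1742 = 0.00317.
Flow is from higher to lower head: from OW-9 toward OW-4, i.e. toward the north.

i ≈ 0.00317; groundwater flows toward the north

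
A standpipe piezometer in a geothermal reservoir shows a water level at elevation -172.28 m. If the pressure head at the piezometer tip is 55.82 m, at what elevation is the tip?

z ≈ -228.10 m

z = h − ψ = -172.28 − 55.82 = -228.10 m.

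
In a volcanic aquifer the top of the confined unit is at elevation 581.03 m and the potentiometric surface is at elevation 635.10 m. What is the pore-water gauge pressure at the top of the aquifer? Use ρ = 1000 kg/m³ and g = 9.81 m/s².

Pressure head at the aquifer top: ψ = h − z = 635.10 − 581.03 = 54.07 m.
P = ρgψ = 1000 × 9.81 × 54.07 = 530427 Pa ≈ 530 kPa.

P ≈ 530 kPa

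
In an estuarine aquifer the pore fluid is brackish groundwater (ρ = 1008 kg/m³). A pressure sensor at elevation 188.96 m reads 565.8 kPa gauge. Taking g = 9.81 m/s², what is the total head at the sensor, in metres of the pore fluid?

ψ = P/(ρg) = 565.8×1000 / (1008 × 9.81) = 57.22 m.
h = z + ψ = 188.96 + 57.22 = 246.18 m.

h ≈ 246.18 m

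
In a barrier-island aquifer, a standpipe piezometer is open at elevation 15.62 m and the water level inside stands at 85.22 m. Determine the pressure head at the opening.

ψ ≈ 69.60 m

Total head h = 85.22 m (the water-surface elevation in the piezometer).
Pressure head ψ = h − z = 85.22 − 15.62 = 69.60 m.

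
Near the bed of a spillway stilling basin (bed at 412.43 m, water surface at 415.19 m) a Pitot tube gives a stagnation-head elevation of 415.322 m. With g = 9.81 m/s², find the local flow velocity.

Near the bed, under hydrostatic conditions, the piezometric head (z + ψ) equals the free-surface elevation, 415.19 m.
Velocity head = total − piezometric = 415.322 − 415.19 = 0.132 m.
v = √(2g·h_v) = √(2 × 9.81 × 0.132) = 1.61 m/s.

v ≈ 1.61 m/s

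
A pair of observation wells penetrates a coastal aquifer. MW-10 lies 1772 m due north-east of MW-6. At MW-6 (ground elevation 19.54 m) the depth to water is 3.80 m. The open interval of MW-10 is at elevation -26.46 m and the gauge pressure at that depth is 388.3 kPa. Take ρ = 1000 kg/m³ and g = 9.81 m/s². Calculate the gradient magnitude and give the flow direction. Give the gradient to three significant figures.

i ≈ 0.00148; groundwater flows toward the north-east

Total head at MW-6: h = 19.54 − 3.80 = 15.74 m.
Pressure head at MW-10: ψ = P/(ρg) = 388.3×1000 / (1000 × 9.81) = 39.58 m.
Total head at MW-10: h = z + ψ = -26.46 + 39.58 = 13.12 m.
Head difference: h(MW-6) − h(MW-10) = 15.74 − 13.12 = 2.62 m.
Hydraulic gradient: i = |Δh| / L = 2.62 / 1772 = 0.00148.
Flow is from higher to lower head: from MW-6 toward MW-10, i.e. toward the north-east.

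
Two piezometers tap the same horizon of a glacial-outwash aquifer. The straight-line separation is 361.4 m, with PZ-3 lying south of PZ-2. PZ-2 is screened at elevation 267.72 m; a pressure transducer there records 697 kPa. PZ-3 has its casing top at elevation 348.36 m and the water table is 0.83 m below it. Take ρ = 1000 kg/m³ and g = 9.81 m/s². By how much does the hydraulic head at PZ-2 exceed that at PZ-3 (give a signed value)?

Δh ≈ -8.76 m

Pressure head at PZ-2: ψ = P/(ρg) = 697×1000 / (1000 × 9.81) = 71.05 m.
Total head at PZ-2: h = z + ψ = 267.72 + 71.05 = 338.77 m.
Total head at PZ-3: h = 348.36 − 0.83 = 347.53 m.
Head difference: h(PZ-2) − h(PZ-3) = 338.77 − 347.53 = -8.76 m.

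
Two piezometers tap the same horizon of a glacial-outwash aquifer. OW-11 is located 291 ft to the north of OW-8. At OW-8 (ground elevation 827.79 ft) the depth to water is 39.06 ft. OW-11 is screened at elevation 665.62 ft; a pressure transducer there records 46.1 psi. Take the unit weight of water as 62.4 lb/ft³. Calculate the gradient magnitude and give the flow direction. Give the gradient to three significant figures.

Total head at OW-8: h = 827.79 − 39.06 = 788.73 ft.
Pressure head at OW-11: ψ = 144·P/γ = 144 × 46.1 / 62.4 = 106.38 ft.
Total head at OW-11: h = z + ψ = 665.62 + 106.38 = 772.00 ft.
Head difference: h(OW-8) − h(OW-11) = 788.73 − 772.00 = 16.73 ft.
Hydraulic gradient: i = |Δh| / L = 16.73 / 291 = 0.0575.
Flow is from higher to lower head: from OW-8 toward OW-11, i.e. toward the north.

i ≈ 0.0575; groundwater flows toward the north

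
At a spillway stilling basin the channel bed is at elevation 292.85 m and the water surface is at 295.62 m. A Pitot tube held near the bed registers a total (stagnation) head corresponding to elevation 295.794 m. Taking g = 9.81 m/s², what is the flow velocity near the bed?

Near the bed, under hydrostatic conditions, the piezometric head (z + ψ) equals the free-surface elevation, 295.62 m.
Velocity head = total − piezometric = 295.794 − 295.62 = 0.174 m.
v = √(2g·h_v) = √(2 × 9.81 × 0.174) = 1.85 m/s.

v ≈ 1.85 m/s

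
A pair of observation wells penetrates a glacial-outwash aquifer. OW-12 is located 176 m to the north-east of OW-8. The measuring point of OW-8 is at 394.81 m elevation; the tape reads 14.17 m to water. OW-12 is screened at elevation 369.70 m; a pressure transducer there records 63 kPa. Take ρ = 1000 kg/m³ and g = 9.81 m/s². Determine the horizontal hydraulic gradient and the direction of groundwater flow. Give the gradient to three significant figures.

Total head at OW-8: h = 394.81 − 14.17 = 380.64 m.
Pressure head at OW-12: ψ = P/(ρg) = 63×1000 / (1000 × 9.81) = 6.42 m.
Total head at OW-12: h = z + ψ = 369.70 + 6.42 = 376.12 m.
Head difference: h(OW-8) − h(OW-12) = 380.64 − 376.12 = 4.52 m.
Hydraulic gradient: i = |Δh| / L = 4.52 / 176 = 0.0257.
Flow is from higher to lower head: from OW-8 toward OW-12, i.e. toward the north-east.

i ≈ 0.0257; groundwater flows toward the north-east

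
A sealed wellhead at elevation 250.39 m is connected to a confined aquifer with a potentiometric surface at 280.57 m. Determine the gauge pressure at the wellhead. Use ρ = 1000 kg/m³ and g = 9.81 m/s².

Head above the cap: Δh = 280.57 − 250.39 = 30.18 m.
P = ρgΔh = 1000 × 9.81 × 30.18 = 296066 Pa ≈ 296 kPa.

P ≈ 296 kPa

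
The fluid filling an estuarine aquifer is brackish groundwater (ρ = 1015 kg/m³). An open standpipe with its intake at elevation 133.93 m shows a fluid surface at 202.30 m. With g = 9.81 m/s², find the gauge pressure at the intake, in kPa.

Pressure head ψ = h − z = 202.30 − 133.93 = 68.37 m.
P = ρgψ = 1015 × 9.81 × 68.37 = 680770 Pa ≈ 681 kPa.

P ≈ 681 kPa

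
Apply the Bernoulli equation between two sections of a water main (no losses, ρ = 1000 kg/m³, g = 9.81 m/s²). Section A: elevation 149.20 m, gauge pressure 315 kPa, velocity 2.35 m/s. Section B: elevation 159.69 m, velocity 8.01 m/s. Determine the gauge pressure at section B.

P₂ ≈ 183 kPa

Pressure head at A: ψ₁ = P₁/(ρg) = 315×1000 / (1000 × 9.81) = 32.11 m.
Velocity heads: v₁²/2g = 2.35²/19.62 = 0.281 m; v₂²/2g = 8.01²/19.62 = 3.270 m.
Total head H = z₁ + ψ₁ + v₁²/2g = 149.20 + 32.11 + 0.281 = 181.59 m.
ψ₂ = H − z₂ − v₂²/2g = 181.59 − 159.69 − 3.270 = 18.63 m.
P₂ = ρgψ₂ = 1000 × 9.81 × 18.63 ≈ 183 kPa.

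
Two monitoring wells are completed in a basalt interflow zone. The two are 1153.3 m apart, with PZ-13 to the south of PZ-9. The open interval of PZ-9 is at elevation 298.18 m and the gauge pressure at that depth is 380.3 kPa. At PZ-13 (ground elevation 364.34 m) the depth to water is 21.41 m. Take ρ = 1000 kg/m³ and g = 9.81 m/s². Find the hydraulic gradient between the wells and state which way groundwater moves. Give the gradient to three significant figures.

i ≈ 0.00519; groundwater flows toward the north

Pressure head at PZ-9: ψ = P/(ρg) = 380.3×1000 / (1000 × 9.81) = 38.77 m.
Total head at PZ-9: h = z + ψ = 298.18 + 38.77 = 336.95 m.
Total head at PZ-13: h = 364.34 − 21.41 = 342.93 m.
Head difference: h(PZ-9) − h(PZ-13) = 336.95 − 342.93 = -5.98 m.
Hydraulic gradient: i = |Δh| / L = 5.98 / 1153.3 = 0.00519.
Flow is from higher to lower head: from PZ-13 toward PZ-9, i.e. toward the north.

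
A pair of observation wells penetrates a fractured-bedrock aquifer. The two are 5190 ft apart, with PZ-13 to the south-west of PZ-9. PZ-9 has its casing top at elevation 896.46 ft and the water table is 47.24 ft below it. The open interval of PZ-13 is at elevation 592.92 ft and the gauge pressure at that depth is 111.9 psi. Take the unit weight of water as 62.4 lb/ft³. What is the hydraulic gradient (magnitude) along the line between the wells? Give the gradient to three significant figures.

Total head at PZ-9: h = 896.46 − 47.24 = 849.22 ft.
Pressure head at PZ-13: ψ = 144·P/γ = 144 × 111.9 / 62.4 = 258.23 ft.
Total head at PZ-13: h = z + ψ = 592.92 + 258.23 = 851.15 ft.
Head difference: h(PZ-9) − h(PZ-13) = 849.22 − 851.15 = -1.93 ft.
Hydraulic gradient: i = |Δh| / L = 1.93 / 5190 = 0.000372.

i ≈ 0.000372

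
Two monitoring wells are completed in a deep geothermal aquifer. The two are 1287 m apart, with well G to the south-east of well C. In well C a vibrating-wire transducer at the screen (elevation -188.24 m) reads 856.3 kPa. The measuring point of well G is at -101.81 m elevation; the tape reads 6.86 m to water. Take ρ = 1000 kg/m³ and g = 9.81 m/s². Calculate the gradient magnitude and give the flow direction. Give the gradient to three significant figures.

Pressure head at well C: ψ = P/(ρg) = 856.3×1000 / (1000 × 9.81) = 87.29 m.
Total head at well C: h = z + ψ = -188.24 + 87.29 = -100.95 m.
Total head at well G: h = -101.81 − 6.86 = -108.67 m.
Head difference: h(well C) − h(well G) = -100.95 − (-108.67) = 7.72 m.
Hydraulic gradient: i = |Δh| / L = 7.72 / 1287 = 0.00600.
Flow is from higher to lower head: from well C toward well G, i.e. toward the south-east.

i ≈ 0.00600; groundwater flows toward the south-east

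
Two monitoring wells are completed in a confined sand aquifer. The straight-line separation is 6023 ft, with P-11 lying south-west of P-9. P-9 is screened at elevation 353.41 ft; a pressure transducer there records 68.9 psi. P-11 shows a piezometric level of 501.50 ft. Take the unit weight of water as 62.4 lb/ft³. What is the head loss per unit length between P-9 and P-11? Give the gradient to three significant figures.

i ≈ 0.00181 ft/ft

Pressure head at P-9: ψ = 144·P/γ = 144 × 68.9 / 62.4 = 159.00 ft.
Total head at P-9: h = z + ψ = 353.41 + 159.00 = 512.41 ft.
Total head at P-11: h = 501.50 ft (water level in the piezometer is the total head).
Head difference: h(P-9) − h(P-11) = 512.41 − 501.50 = 10.91 ft.
Hydraulic gradient: i = |Δh| / L = 10.91 / 6023 = 0.00181.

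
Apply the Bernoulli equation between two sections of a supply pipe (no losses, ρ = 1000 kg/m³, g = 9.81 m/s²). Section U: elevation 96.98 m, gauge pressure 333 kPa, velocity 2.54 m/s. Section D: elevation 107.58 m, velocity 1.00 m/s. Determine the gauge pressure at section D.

Pressure head at U: ψ₁ = P₁/(ρg) = 333×1000 / (1000 × 9.81) = 33.94 m.
Velocity heads: v₁²/2g = 2.54²/19.62 = 0.329 m; v₂²/2g = 1.00²/19.62 = 0.051 m.
Total head H = z₁ + ψ₁ + v₁²/2g = 96.98 + 33.94 + 0.329 = 131.25 m.
ψ₂ = H − z₂ − v₂²/2g = 131.25 − 107.58 − 0.051 = 23.62 m.
P₂ = ρgψ₂ = 1000 × 9.81 × 23.62 ≈ 232 kPa.

P₂ ≈ 232 kPa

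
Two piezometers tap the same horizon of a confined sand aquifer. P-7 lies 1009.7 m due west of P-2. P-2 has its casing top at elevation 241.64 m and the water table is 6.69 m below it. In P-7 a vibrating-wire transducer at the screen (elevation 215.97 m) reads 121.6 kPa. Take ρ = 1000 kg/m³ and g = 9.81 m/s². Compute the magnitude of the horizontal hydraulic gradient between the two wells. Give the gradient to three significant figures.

i ≈ 0.00652

Total head at P-2: h = 241.64 − 6.69 = 234.95 m.
Pressure head at P-7: ψ = P/(ρg) = 121.6×1000 / (1000 × 9.81) = 12.40 m.
Total head at P-7: h = z + ψ = 215.97 + 12.40 = 228.37 m.
Head difference: h(P-2) − h(P-7) = 234.95 − 228.37 = 6.58 m.
Hydraulic gradient: i = |Δh| / L = 6.58 / 1009.7 = 0.00652.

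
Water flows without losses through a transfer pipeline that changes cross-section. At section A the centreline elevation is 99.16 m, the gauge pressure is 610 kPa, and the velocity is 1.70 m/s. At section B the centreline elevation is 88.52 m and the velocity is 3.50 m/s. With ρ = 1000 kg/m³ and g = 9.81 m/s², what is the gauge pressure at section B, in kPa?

P₂ ≈ 710 kPa

Pressure head at A: ψ₁ = P₁/(ρg) = 610×1000 / (1000 × 9.81) = 62.18 m.
Velocity heads: v₁²/2g = 1.70²/19.62 = 0.147 m; v₂²/2g = 3.50²/19.62 = 0.624 m.
Total head H = z₁ + ψ₁ + v₁²/2g = 99.16 + 62.18 + 0.147 = 161.49 m.
ψ₂ = H − z₂ − v₂²/2g = 161.49 − 88.52 − 0.624 = 72.35 m.
P₂ = ρgψ₂ = 1000 × 9.81 × 72.35 ≈ 710 kPa.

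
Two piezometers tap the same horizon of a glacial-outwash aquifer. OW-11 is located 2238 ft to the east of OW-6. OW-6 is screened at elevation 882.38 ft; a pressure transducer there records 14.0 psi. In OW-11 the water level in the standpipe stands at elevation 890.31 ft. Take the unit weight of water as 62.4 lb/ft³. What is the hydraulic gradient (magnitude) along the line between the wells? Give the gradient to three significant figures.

Pressure head at OW-6: ψ = 144·P/γ = 144 × 14.0 / 62.4 = 32.31 ft.
Total head at OW-6: h = z + ψ = 882.38 + 32.31 = 914.69 ft.
Total head at OW-11: h = 890.31 ft (water level in the piezometer is the total head).
Head difference: h(OW-6) − h(OW-11) = 914.69 − 890.31 = 24.38 ft.
Hydraulic gradient: i = |Δh| / L = 24.38 / 2238 = 0.0109.

i ≈ 0.0109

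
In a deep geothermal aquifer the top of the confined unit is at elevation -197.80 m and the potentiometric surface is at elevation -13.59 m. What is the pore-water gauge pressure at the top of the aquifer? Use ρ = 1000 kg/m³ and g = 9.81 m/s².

Pressure head at the aquifer top: ψ = h − z = -13.59 − (-197.80) = 184.21 m.
P = ρgψ = 1000 × 9.81 × 184.21 = 1807100 Pa ≈ 1810 kPa.

P ≈ 1810 kPa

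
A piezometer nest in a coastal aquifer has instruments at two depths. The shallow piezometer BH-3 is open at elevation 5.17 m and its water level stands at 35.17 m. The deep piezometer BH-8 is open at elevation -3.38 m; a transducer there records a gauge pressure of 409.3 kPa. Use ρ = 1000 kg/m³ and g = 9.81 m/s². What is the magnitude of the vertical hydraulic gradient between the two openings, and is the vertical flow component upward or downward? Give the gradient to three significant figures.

|i_v| ≈ 0.371; vertical flow is upward

Total head at BH-3: h = 35.17 m (water level in the standpipe).
Pressure head at BH-8: ψ = P/(ρg) = 409.3×1000 / (1000 × 9.81) = 41.72 m.
Total head at BH-8: h = z + ψ = -3.38 + 41.72 = 38.34 m.
Δh = h(BH-3) − h(BH-8) = 35.17 − 38.34 = -3.17 m.
Vertical separation Δz = 5.17 − (-3.38) = 8.55 m.
|i_v| = |Δh| / Δz = 3.17 / 8.55 = 0.371.
Head is higher in the deep piezometer, so vertical flow is upward (discharge condition).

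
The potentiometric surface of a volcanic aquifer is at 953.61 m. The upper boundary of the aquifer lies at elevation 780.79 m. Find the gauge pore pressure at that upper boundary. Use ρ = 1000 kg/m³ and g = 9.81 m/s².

Pressure head at the aquifer top: ψ = h − z = 953.61 − 780.79 = 172.82 m.
P = ρgψ = 1000 × 9.81 × 172.82 = 1695364 Pa ≈ 1700 kPa.

P ≈ 1700 kPa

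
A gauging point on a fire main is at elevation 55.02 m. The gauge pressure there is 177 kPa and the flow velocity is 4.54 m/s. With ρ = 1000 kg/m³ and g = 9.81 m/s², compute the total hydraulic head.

h ≈ 74.11 m

Pressure head ψ = P/(ρg) = 177×1000 / (1000 × 9.81) = 18.04 m.
Velocity head = v²/(2g) = 4.54² / (2 × 9.81) = 1.051 m.
h = z + ψ + v²/(2g) = 55.02 + 18.04 + 1.051 = 74.11 m.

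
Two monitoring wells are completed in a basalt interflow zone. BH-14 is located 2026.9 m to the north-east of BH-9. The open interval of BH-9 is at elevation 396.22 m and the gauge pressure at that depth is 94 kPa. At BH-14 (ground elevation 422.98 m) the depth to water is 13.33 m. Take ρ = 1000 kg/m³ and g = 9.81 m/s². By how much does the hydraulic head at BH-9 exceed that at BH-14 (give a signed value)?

Pressure head at BH-9: ψ = P/(ρg) = 94×1000 / (1000 × 9.81) = 9.58 m.
Total head at BH-9: h = z + ψ = 396.22 + 9.58 = 405.80 m.
Total head at BH-14: h = 422.98 − 13.33 = 409.65 m.
Head difference: h(BH-9) − h(BH-14) = 405.80 − 409.65 = -3.85 m.

Δh ≈ -3.85 m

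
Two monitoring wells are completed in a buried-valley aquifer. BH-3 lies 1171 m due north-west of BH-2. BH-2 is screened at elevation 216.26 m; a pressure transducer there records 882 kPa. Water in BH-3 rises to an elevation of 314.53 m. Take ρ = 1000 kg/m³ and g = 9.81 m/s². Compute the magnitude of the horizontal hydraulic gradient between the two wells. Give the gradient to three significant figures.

i ≈ 0.00714

Pressure head at BH-2: ψ = P/(ρg) = 882×1000 / (1000 × 9.81) = 89.91 m.
Total head at BH-2: h = z + ψ = 216.26 + 89.91 = 306.17 m.
Total head at BH-3: h = 314.53 m (water level in the piezometer is the total head).
Head difference: h(BH-2) − h(BH-3) = 306.17 − 314.53 = -8.36 m.
Hydraulic gradient: i = |Δh| / L = 8.36 / 1171 = 0.00714.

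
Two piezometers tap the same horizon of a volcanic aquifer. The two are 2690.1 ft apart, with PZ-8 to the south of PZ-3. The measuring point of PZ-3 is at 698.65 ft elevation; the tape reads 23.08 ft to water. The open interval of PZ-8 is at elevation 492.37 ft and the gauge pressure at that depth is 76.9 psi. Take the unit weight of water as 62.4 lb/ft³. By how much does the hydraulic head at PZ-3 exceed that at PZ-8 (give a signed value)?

Δh ≈ 5.74 ft

Total head at PZ-3: h = 698.65 − 23.08 = 675.57 ft.
Pressure head at PZ-8: ψ = 144·P/γ = 144 × 76.9 / 62.4 = 177.46 ft.
Total head at PZ-8: h = z + ψ = 492.37 + 177.46 = 669.83 ft.
Head difference: h(PZ-3) − h(PZ-8) = 675.57 − 669.83 = 5.74 ft.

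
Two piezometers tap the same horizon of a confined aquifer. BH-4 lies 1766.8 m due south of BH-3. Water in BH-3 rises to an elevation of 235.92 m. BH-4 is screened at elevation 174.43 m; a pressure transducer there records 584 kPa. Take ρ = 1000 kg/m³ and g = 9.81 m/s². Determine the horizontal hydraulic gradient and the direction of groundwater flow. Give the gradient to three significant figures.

i ≈ 0.00111; groundwater flows toward the south

Total head at BH-3: h = 235.92 m (water level in the piezometer is the total head).
Pressure head at BH-4: ψ = P/(ρg) = 584×1000 / (1000 × 9.81) = 59.53 m.
Total head at BH-4: h = z + ψ = 174.43 + 59.53 = 233.96 m.
Head difference: h(BH-3) − h(BH-4) = 235.92 − 233.96 = 1.96 m.
Hydraulic gradient: i = |Δh| / L = 1.96 / 1766.8 = 0.00111.
Flow is from higher to lower head: from BH-3 toward BH-4, i.e. toward the south.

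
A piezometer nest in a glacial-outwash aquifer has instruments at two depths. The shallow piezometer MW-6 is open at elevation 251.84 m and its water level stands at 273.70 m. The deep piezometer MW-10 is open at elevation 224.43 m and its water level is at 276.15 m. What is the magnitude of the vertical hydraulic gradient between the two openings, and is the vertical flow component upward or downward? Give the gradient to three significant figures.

Total head at MW-6: h = 273.70 m (water level in the standpipe).
Total head at MW-10: h = 276.15 m.
Δh = h(MW-6) − h(MW-10) = 273.70 − 276.15 = -2.45 m.
Vertical separation Δz = 251.84 − 224.43 = 27.41 m.
|i_v| = |Δh| / Δz = 2.45 / 27.41 = 0.0894.
Head is higher in the deep piezometer, so vertical flow is upward (discharge condition).

|i_v| ≈ 0.0894; vertical flow is upward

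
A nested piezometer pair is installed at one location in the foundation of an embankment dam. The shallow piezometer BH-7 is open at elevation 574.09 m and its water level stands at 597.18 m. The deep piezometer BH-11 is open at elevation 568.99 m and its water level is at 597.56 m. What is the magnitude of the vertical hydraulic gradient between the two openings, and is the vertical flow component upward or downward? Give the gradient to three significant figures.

Total head at BH-7: h = 597.18 m (water level in the standpipe).
Total head at BH-11: h = 597.56 m.
Δh = h(BH-7) − h(BH-11) = 597.18 − 597.56 = -0.38 m.
Vertical separation Δz = 574.09 − 568.99 = 5.10 m.
|i_v| = |Δh| / Δz = 0.38 / 5.10 = 0.0745.
Head is higher in the deep piezometer, so vertical flow is upward (discharge condition).

|i_v| ≈ 0.0745; vertical flow is upward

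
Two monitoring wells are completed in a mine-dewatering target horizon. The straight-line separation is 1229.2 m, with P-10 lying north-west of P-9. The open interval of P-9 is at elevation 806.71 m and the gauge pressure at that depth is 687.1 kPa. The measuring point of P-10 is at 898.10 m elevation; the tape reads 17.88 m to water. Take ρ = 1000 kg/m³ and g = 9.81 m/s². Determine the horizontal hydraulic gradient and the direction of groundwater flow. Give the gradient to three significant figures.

Pressure head at P-9: ψ = P/(ρg) = 687.1×1000 / (1000 × 9.81) = 70.04 m.
Total head at P-9: h = z + ψ = 806.71 + 70.04 = 876.75 m.
Total head at P-10: h = 898.10 − 17.88 = 880.22 m.
Head difference: h(P-9) − h(P-10) = 876.75 − 880.22 = -3.47 m.
Hydraulic gradient: i = |Δh| / L = 3.47 / 1229.2 = 0.00282.
Flow is from higher to lower head: from P-10 toward P-9, i.e. toward the south-east.

i ≈ 0.00282; groundwater flows toward the south-east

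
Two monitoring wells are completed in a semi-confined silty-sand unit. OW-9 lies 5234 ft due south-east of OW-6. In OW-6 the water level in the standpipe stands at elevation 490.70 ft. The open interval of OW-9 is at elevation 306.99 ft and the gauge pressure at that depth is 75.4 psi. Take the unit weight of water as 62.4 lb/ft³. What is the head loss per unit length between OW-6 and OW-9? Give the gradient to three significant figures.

i ≈ 0.00186 ft/ft

Total head at OW-6: h = 490.70 ft (water level in the piezometer is the total head).
Pressure head at OW-9: ψ = 144·P/γ = 144 × 75.4 / 62.4 = 174.00 ft.
Total head at OW-9: h = z + ψ = 306.99 + 174.00 = 480.99 ft.
Head difference: h(OW-6) − h(OW-9) = 490.70 − 480.99 = 9.71 ft.
Hydraulic gradient: i = |Δh| / L = 9.71 / 5234 = 0.00186.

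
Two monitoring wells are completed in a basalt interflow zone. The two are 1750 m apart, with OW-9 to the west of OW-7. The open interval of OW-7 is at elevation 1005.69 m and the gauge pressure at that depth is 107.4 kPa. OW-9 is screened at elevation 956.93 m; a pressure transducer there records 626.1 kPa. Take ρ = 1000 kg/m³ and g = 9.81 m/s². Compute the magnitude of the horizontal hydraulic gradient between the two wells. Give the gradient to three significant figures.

i ≈ 0.00235

Pressure head at OW-7: ψ = P/(ρg) = 107.4×1000 / (1000 × 9.81) = 10.95 m.
Total head at OW-7: h = z + ψ = 1005.69 + 10.95 = 1016.64 m.
Pressure head at OW-9: ψ = P/(ρg) = 626.1×1000 / (1000 × 9.81) = 63.82 m.
Total head at OW-9: h = z + ψ = 956.93 + 63.82 = 1020.75 m.
Head difference: h(OW-7) − h(OW-9) = 1016.64 − 1020.75 = -4.11 m.
Hydraulic gradient: i = |Δh| / L = 4.11 / 1750 = 0.00235.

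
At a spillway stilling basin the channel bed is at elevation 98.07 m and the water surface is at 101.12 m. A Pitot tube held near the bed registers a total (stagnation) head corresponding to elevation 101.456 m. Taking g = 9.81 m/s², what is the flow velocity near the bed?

v ≈ 2.57 m/s

Near the bed, under hydrostatic conditions, the piezometric head (z + ψ) equals the free-surface elevation, 101.12 m.
Velocity head = total − piezometric = 101.456 − 101.12 = 0.336 m.
v = √(2g·h_v) = √(2 × 9.81 × 0.336) = 2.57 m/s.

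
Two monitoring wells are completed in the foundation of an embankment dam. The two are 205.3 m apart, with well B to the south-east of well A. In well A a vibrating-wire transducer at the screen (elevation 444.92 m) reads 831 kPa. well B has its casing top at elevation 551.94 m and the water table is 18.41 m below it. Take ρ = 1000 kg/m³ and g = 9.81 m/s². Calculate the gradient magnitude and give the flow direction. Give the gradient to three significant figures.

Pressure head at well A: ψ = P/(ρg) = 831×1000 / (1000 × 9.81) = 84.71 m.
Total head at well A: h = z + ψ = 444.92 + 84.71 = 529.63 m.
Total head at well B: h = 551.94 − 18.41 = 533.53 m.
Head difference: h(well A) − h(well B) = 529.63 − 533.53 = -3.90 m.
Hydraulic gradient: i = |Δh| / L = 3.90 / 205.3 = 0.0190.
Flow is from higher to lower head: from well B toward well A, i.e. toward the north-west.

i ≈ 0.0190; groundwater flows toward the north-west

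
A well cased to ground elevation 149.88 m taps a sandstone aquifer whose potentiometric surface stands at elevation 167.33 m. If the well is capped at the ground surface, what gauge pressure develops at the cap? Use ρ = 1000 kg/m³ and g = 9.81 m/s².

P ≈ 171 kPa

Head above the cap: Δh = 167.33 − 149.88 = 17.45 m.
P = ρgΔh = 1000 × 9.81 × 17.45 = 171184 Pa ≈ 171 kPa.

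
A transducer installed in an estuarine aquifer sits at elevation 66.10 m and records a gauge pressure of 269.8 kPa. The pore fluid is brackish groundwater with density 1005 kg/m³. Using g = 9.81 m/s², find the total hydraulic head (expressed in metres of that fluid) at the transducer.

h ≈ 93.47 m

ψ = P/(ρg) = 269.8×1000 / (1005 × 9.81) = 27.37 m.
h = z + ψ = 66.10 + 27.37 = 93.47 m.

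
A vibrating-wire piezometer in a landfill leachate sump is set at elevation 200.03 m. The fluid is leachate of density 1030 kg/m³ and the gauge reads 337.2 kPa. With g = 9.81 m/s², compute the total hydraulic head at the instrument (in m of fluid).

ψ = P/(ρg) = 337.2×1000 / (1030 × 9.81) = 33.37 m.
h = z + ψ = 200.03 + 33.37 = 233.40 m.

h ≈ 233.40 m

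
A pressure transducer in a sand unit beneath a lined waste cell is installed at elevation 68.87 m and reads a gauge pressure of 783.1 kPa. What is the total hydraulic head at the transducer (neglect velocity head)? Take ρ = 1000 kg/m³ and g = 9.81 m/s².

h ≈ 148.70 m

ψ = P/(ρg) = 783.1×1000 / (1000 × 9.81) = 79.83 m.
h = z + ψ = 68.87 + 79.83 = 148.70 m.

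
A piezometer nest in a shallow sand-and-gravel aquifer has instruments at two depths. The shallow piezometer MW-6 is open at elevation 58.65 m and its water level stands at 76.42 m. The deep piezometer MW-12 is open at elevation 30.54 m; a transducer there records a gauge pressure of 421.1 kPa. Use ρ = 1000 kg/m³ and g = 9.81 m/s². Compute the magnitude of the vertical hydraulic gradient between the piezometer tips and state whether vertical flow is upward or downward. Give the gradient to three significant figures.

|i_v| ≈ 0.105; vertical flow is downward

Total head at MW-6: h = 76.42 m (water level in the standpipe).
Pressure head at MW-12: ψ = P/(ρg) = 421.1×1000 / (1000 × 9.81) = 42.93 m.
Total head at MW-12: h = z + ψ = 30.54 + 42.93 = 73.47 m.
Δh = h(MW-6) − h(MW-12) = 76.42 − 73.47 = 2.95 m.
Vertical separation Δz = 58.65 − 30.54 = 28.11 m.
|i_v| = |Δh| / Δz = 2.95 / 28.11 = 0.105.
Head is higher in the shallow piezometer, so vertical flow is downward (recharge condition).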